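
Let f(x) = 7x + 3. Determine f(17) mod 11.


1


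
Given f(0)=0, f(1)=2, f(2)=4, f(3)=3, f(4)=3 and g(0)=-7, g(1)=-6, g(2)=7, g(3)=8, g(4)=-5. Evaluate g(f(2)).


-5


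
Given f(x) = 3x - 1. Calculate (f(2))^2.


f(2) = 5
(5)^2 = 25

25


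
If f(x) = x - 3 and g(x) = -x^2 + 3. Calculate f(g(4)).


g(4) = -13
f(-13) = -16

-16


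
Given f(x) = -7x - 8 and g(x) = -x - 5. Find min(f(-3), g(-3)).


f(-3) = 13
g(-3) = -2
min = -2

-2


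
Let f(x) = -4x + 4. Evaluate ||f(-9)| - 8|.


f(-9) = 40
|40| = 40
|40 - 8| = 32

32


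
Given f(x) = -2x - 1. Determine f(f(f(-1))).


f(-1) = 1
f(1) = -3
f(-3) = 5

5


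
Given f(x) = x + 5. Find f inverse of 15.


Solve x + 5 = 15
x = (15 - 5) / 1 = 10

10


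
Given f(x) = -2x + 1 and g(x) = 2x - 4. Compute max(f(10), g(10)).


f(10) = -19
g(10) = 16
max = 16

16


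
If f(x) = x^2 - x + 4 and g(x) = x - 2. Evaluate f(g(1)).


g(1) = -1
f(-1) = 1*(-1)^2 - 1*(-1) + 4 = 6

6


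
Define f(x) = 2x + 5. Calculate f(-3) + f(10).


f(-3) = -1
f(10) = 25
Sum = 24

24


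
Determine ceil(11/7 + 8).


11/7 = 1.5714
1.5714 + 8 = 9.5714
ceil(9.5714) = 10

10


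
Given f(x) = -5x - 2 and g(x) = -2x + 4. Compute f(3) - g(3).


-15


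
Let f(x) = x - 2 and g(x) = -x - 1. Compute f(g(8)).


-11


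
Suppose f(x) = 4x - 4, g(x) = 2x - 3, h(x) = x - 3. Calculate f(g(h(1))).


-32


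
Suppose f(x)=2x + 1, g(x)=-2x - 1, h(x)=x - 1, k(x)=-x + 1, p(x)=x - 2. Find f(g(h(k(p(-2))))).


p(-2) = -4
k(-4) = 5
h(5) = 4
g(4) = -9
f(-9) = -17

-17


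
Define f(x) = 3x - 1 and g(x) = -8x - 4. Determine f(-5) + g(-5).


20


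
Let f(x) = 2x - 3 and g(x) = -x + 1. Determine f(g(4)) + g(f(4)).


f(g(4)) = -9
g(f(4)) = -4
Sum = -13

-13


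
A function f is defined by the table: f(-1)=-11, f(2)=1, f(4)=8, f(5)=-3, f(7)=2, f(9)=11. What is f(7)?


Reading from the table at x = 7

2


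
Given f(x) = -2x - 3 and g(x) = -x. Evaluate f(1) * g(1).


f(1) = -5
g(1) = -1
Product = 5

5


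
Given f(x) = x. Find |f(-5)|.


f(-5) = -5
|-5| = 5

5


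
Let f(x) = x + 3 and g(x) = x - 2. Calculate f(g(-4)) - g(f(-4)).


0


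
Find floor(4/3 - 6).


4/3 = 1.3333
1.3333 - 6 = -4.6667
floor(-4.6667) = -5

-5


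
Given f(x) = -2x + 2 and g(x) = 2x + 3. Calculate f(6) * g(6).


-150


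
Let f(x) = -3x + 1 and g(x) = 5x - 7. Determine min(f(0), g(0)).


-7


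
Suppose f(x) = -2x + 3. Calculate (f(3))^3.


f(3) = -3
(-3)^3 = -27

-27


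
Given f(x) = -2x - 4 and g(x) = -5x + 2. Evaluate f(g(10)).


g(10) = -48
f(-48) = 92

92


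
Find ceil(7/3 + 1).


4


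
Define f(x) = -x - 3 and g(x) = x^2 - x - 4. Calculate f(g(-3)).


-11


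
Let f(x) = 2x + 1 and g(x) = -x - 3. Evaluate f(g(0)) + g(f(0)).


f(g(0)) = -5
g(f(0)) = -4
Sum = -9

-9


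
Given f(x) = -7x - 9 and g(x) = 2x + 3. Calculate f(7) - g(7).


f(7) = -58
g(7) = 17
Difference = -75

-75


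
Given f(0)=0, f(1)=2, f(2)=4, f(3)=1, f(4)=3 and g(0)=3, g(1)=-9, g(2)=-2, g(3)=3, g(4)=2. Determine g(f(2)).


2


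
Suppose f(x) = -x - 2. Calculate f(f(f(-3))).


f(-3) = 1
f(1) = -3
f(-3) = 1

1


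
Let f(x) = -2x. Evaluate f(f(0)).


f(0) = 0
f(0) = 0

0


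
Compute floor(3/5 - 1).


3/5 = 0.6
0.6 - 1 = -0.4
floor(-0.4) = -1

-1


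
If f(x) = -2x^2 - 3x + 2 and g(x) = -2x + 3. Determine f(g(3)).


g(3) = -3
f(-3) = (-2)*(-3)^2 - 3*(-3) + 2 = -7

-7


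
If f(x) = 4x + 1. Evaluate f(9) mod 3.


f(9) = 37
37 mod 3 = 1

1


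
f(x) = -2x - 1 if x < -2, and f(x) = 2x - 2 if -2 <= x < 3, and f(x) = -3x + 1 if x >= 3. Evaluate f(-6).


11


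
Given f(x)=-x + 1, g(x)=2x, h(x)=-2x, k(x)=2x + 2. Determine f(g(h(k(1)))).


k(1) = 4
h(4) = -8
g(-8) = -16
f(-16) = 17

17


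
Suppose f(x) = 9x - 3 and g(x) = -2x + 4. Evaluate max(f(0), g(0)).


f(0) = -3
g(0) = 4
max = 4

4


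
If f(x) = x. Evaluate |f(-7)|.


7


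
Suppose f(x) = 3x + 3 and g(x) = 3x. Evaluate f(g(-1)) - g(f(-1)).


f(g(-1)) = -6
g(f(-1)) = 0
Difference = -6

-6


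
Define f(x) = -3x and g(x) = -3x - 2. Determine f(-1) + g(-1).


f(-1) = 3
g(-1) = 1
Sum = 4

4


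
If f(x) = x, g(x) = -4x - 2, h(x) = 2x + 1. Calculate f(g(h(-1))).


h(-1) = -1
g(-1) = 2
f(2) = 2

2


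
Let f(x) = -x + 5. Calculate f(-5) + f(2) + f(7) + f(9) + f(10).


f(-5) = 10
f(2) = 3
f(7) = -2
f(9) = -4
f(10) = -5
Sum = 2

2


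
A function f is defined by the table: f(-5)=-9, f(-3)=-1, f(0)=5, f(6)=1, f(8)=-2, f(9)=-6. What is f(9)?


Reading from the table at x = 9

-6


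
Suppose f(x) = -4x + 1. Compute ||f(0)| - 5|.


f(0) = 1
|1| = 1
|1 - 5| = 4

4


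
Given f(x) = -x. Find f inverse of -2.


Solve -x = -2
x = (-2) / (-1) = 2

2


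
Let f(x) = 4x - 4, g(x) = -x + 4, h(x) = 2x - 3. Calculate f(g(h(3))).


h(3) = 3
g(3) = 1
f(1) = 0

0


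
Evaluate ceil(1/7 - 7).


1/7 = 0.1429
0.1429 - 7 = -6.8571
ceil(-6.8571) = -6

-6


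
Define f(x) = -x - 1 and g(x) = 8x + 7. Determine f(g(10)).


g(10) = 87
f(87) = -88

-88


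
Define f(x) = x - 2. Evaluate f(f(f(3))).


-3


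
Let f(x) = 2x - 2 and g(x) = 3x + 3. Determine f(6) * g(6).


f(6) = 10
g(6) = 21
Product = 210

210


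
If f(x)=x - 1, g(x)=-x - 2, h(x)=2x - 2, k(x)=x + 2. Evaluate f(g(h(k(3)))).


-11


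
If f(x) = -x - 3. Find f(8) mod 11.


f(8) = -11
-11 mod 11 = 0

0


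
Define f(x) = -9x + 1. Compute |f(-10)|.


f(-10) = 91
|91| = 91

91


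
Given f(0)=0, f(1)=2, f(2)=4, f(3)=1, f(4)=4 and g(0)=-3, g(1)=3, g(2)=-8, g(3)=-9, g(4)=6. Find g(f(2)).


f(2) = 4
g(4) = 6

6


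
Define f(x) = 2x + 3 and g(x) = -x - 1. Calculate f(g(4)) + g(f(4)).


f(g(4)) = -7
g(f(4)) = -12
Sum = -19

-19


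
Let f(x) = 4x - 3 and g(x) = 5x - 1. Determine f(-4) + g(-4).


f(-4) = -19
g(-4) = -21
Sum = -40

-40


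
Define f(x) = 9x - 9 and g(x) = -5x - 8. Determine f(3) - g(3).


f(3) = 18
g(3) = -23
Difference = 41

41


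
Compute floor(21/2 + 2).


21/2 = 10.5
10.5 + 2 = 12.5
floor(12.5) = 12

12


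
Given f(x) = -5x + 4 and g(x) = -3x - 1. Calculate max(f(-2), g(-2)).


f(-2) = 14
g(-2) = 5
max = 14

14


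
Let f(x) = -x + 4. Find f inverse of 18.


Solve -x + 4 = 18
x = (18 - 4) / (-1) = -14

-14


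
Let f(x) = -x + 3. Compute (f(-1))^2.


f(-1) = 4
(4)^2 = 16

16


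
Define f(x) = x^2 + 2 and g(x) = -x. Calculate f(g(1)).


3


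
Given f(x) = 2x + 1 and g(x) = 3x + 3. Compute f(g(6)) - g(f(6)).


f(g(6)) = 43
g(f(6)) = 42
Difference = 1

1


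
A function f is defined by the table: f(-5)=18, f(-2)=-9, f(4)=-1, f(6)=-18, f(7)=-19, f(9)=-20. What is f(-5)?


Reading from the table at x = -5

18


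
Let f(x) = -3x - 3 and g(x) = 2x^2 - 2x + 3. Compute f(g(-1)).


-24


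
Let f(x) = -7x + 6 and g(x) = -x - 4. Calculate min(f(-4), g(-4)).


0


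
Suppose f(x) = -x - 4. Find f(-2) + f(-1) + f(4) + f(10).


f(-2) = -2
f(-1) = -3
f(4) = -8
f(10) = -14
Sum = -27

-27


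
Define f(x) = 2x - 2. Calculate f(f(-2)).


-14


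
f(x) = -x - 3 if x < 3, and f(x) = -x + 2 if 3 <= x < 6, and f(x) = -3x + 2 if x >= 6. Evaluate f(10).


10 satisfies x >= 6
f(10) = -28

-28


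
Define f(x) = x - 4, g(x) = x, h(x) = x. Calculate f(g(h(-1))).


h(-1) = -1
g(-1) = -1
f(-1) = -5

-5


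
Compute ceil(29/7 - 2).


29/7 = 4.1429
4.1429 - 2 = 2.1429
ceil(2.1429) = 3

3


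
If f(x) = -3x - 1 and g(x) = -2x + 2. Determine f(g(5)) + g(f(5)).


f(g(5)) = 23
g(f(5)) = 34
Sum = 57

57


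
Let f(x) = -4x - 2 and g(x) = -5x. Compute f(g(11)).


g(11) = -55
f(-55) = 218

218


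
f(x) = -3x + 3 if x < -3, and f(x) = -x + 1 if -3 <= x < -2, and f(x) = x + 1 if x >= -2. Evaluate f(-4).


-4 satisfies x < -3
f(-4) = 15

15


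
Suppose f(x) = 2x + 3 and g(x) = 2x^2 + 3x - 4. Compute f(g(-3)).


g(-3) = 5
f(5) = 13

13


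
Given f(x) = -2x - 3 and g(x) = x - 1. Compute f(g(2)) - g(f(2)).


3


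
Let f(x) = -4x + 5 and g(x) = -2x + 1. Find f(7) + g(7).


f(7) = -23
g(7) = -13
Sum = -36

-36


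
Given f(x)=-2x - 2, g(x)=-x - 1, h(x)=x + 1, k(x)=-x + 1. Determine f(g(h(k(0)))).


k(0) = 1
h(1) = 2
g(2) = -3
f(-3) = 4

4


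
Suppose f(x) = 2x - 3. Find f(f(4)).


f(4) = 5
f(5) = 7

7


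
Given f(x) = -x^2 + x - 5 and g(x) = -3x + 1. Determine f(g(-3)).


g(-3) = 10
f(10) = (-1)*(10)^2 + 1*(10) - 5 = -95

-95


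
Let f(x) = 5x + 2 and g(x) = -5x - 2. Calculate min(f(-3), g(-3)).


f(-3) = -13
g(-3) = 13
min = -13

-13


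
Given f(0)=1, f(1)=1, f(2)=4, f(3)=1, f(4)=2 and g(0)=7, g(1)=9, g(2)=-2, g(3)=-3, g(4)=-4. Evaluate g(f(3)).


f(3) = 1
g(1) = 9

9


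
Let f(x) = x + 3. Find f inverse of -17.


Solve x + 3 = -17
x = (-17 - 3) / 1 = -20

-20


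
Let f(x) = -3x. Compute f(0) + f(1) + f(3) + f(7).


-33


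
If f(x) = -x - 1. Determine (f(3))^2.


16


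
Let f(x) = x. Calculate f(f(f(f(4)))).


f(4) = 4
f(4) = 4
f(4) = 4
f(4) = 4

4


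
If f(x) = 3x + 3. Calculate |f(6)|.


f(6) = 21
|21| = 21

21


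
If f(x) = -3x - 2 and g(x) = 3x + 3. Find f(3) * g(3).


f(3) = -11
g(3) = 12
Product = -132

-132


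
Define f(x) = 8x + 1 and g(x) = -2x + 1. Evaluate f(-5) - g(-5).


f(-5) = -39
g(-5) = 11
Difference = -50

-50


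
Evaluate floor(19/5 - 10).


19/5 = 3.8
3.8 - 10 = -6.2
floor(-6.2) = -7

-7


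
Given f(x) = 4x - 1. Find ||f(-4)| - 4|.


f(-4) = -17
|-17| = 17
|17 - 4| = 13

13


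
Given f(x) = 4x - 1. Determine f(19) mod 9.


f(19) = 75
75 mod 9 = 3

3


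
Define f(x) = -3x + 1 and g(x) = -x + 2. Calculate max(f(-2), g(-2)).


f(-2) = 7
g(-2) = 4
max = 7

7


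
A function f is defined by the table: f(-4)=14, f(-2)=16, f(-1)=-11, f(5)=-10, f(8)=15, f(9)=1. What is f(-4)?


Reading from the table at x = -4

14


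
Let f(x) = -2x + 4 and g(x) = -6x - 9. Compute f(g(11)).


g(11) = -75
f(-75) = 154

154


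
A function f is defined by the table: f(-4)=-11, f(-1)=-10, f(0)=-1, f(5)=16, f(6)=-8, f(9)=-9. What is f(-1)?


Reading from the table at x = -1

-10


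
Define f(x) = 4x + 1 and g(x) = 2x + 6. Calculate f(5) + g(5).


f(5) = 21
g(5) = 16
Sum = 37

37


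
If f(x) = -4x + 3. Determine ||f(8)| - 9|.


f(8) = -29
|-29| = 29
|29 - 9| = 20

20


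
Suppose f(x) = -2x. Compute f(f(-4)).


f(-4) = 8
f(8) = -16

-16


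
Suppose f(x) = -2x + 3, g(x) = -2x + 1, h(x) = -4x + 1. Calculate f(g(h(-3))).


h(-3) = 13
g(13) = -25
f(-25) = 53

53


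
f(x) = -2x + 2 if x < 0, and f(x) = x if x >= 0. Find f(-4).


10


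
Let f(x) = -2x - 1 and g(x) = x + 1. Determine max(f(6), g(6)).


f(6) = -13
g(6) = 7
max = 7

7


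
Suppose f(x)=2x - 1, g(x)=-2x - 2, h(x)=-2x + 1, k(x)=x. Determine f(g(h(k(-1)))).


k(-1) = -1
h(-1) = 3
g(3) = -8
f(-8) = -17

-17


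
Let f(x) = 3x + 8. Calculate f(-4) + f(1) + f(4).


f(-4) = -4
f(1) = 11
f(4) = 20
Sum = 27

27


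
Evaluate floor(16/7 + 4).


16/7 = 2.2857
2.2857 + 4 = 6.2857
floor(6.2857) = 6

6


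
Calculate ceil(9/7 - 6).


9/7 = 1.2857
1.2857 - 6 = -4.7143
ceil(-4.7143) = -4

-4


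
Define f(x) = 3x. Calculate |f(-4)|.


f(-4) = -12
|-12| = 12

12


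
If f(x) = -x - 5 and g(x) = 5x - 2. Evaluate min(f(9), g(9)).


f(9) = -14
g(9) = 43
min = -14

-14


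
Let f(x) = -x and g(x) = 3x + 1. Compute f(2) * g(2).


f(2) = -2
g(2) = 7
Product = -14

-14


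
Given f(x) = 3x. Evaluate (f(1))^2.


9


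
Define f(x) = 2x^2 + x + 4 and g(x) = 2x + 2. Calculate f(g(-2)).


g(-2) = -2
f(-2) = 2*(-2)^2 + 1*(-2) + 4 = 10

10


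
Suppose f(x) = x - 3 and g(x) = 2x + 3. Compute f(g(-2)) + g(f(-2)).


f(g(-2)) = -4
g(f(-2)) = -7
Sum = -11

-11


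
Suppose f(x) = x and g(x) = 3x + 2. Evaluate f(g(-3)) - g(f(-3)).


f(g(-3)) = -7
g(f(-3)) = -7
Difference = 0

0


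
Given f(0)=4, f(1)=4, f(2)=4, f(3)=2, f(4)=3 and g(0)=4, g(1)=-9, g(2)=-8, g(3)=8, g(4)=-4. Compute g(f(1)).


f(1) = 4
g(4) = -4

-4


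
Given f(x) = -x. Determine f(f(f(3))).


f(3) = -3
f(-3) = 3
f(3) = -3

-3


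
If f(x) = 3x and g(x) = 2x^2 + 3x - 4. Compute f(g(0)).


g(0) = -4
f(-4) = -12

-12


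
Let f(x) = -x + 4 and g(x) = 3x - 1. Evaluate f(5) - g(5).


f(5) = -1
g(5) = 14
Difference = -15

-15


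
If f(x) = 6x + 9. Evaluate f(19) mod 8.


f(19) = 123
123 mod 8 = 3

3


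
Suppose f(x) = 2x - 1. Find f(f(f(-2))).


f(-2) = -5
f(-5) = -11
f(-11) = -23

-23


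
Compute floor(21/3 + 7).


21/3 = 7
7 + 7 = 14
floor(14) = 14

14


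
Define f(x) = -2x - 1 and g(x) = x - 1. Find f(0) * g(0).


f(0) = -1
g(0) = -1
Product = 1

1


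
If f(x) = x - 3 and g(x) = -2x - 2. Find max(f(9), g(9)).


6


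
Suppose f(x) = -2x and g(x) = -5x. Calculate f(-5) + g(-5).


f(-5) = 10
g(-5) = 25
Sum = 35

35


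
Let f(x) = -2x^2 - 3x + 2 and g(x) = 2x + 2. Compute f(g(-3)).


g(-3) = -4
f(-4) = (-2)*(-4)^2 - 3*(-4) + 2 = -18

-18


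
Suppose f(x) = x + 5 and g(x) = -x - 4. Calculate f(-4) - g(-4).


1


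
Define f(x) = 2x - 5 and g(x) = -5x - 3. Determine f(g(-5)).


g(-5) = 22
f(22) = 39

39


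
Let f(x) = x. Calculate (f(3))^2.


f(3) = 3
(3)^2 = 9

9


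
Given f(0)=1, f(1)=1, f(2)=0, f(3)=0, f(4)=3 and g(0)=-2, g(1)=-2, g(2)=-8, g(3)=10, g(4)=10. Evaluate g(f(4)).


f(4) = 3
g(3) = 10

10


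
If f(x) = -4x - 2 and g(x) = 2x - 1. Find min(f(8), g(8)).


-34


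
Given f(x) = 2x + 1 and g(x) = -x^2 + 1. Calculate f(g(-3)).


-15


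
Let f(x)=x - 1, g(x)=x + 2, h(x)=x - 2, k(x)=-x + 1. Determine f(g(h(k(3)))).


k(3) = -2
h(-2) = -4
g(-4) = -2
f(-2) = -3

-3


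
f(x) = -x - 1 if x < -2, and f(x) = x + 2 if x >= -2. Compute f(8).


10


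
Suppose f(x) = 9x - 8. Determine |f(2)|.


f(2) = 10
|10| = 10

10


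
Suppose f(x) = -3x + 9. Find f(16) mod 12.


f(16) = -39
-39 mod 12 = 9

9


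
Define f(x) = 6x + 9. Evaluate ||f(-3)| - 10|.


f(-3) = -9
|-9| = 9
|9 - 10| = 1

1


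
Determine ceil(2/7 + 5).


2/7 = 0.2857
0.2857 + 5 = 5.2857
ceil(5.2857) = 6

6


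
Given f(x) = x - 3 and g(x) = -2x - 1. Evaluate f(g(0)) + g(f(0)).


f(g(0)) = -4
g(f(0)) = 5
Sum = 1

1


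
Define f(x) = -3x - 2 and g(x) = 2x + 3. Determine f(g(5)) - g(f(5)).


f(g(5)) = -41
g(f(5)) = -31
Difference = -10

-10


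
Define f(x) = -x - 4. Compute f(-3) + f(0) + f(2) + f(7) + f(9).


-35


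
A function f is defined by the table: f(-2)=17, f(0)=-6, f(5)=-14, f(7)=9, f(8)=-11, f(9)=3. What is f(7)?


Reading from the table at x = 7

9


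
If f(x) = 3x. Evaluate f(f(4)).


f(4) = 12
f(12) = 36

36


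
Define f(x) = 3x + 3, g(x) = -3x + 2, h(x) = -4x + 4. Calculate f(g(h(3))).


h(3) = -8
g(-8) = 26
f(26) = 81

81


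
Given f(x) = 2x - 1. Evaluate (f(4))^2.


49


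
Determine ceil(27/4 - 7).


27/4 = 6.75
6.75 - 7 = -0.25
ceil(-0.25) = 0

0


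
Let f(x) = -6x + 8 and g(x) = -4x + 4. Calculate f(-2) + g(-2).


f(-2) = 20
g(-2) = 12
Sum = 32

32


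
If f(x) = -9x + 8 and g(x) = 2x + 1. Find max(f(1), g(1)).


f(1) = -1
g(1) = 3
max = 3

3


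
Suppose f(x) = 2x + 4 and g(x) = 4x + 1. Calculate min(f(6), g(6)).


f(6) = 16
g(6) = 25
min = 16

16


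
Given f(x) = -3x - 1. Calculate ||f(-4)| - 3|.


8


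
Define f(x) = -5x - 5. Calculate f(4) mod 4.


f(4) = -25
-25 mod 4 = 3

3


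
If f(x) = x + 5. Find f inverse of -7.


-12


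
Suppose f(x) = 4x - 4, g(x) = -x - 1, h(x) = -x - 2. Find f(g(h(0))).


h(0) = -2
g(-2) = 1
f(1) = 0

0


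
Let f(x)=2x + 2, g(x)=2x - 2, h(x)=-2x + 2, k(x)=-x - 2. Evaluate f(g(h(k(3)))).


k(3) = -5
h(-5) = 12
g(12) = 22
f(22) = 46

46


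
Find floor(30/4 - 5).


30/4 = 7.5
7.5 - 5 = 2.5
floor(2.5) = 2

2


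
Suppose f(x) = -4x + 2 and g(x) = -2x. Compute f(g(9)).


g(9) = -18
f(-18) = 74

74


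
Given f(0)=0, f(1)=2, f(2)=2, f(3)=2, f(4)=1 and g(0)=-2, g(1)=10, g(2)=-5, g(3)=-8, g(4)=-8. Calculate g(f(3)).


-5


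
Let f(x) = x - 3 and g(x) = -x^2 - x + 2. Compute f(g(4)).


-21


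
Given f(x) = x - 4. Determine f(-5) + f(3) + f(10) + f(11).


f(-5) = -9
f(3) = -1
f(10) = 6
f(11) = 7
Sum = 3

3


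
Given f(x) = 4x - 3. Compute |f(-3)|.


f(-3) = -15
|-15| = 15

15


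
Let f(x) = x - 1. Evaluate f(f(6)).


f(6) = 5
f(5) = 4

4


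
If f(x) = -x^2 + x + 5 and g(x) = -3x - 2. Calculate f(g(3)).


g(3) = -11
f(-11) = (-1)*(-11)^2 + 1*(-11) + 5 = -127

-127


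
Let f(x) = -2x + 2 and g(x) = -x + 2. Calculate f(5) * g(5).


f(5) = -8
g(5) = -3
Product = 24

24


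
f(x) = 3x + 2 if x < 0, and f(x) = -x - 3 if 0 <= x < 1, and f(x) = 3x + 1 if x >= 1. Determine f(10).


10 satisfies x >= 1
f(10) = 31

31


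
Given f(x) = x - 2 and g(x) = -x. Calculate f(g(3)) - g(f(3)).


f(g(3)) = -5
g(f(3)) = -1
Difference = -4

-4


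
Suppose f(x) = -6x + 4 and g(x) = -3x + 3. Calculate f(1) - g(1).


f(1) = -2
g(1) = 0
Difference = -2

-2


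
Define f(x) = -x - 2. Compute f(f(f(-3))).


f(-3) = 1
f(1) = -3
f(-3) = 1

1


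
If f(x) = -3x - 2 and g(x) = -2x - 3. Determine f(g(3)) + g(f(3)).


f(g(3)) = 25
g(f(3)) = 19
Sum = 44

44


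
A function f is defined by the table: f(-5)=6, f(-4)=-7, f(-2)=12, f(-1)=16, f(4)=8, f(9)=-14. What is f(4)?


Reading from the table at x = 4

8


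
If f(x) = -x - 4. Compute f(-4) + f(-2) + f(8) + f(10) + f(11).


-43


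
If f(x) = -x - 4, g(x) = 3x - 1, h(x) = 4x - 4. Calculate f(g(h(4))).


h(4) = 12
g(12) = 35
f(35) = -39

-39


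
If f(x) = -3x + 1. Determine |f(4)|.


f(4) = -11
|-11| = 11

11


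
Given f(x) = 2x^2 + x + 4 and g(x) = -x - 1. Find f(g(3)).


g(3) = -4
f(-4) = 2*(-4)^2 + 1*(-4) + 4 = 32

32


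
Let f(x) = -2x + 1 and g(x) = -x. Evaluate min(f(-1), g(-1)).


f(-1) = 3
g(-1) = 1
min = 1

1


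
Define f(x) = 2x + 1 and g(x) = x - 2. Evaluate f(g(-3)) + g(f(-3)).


f(g(-3)) = -9
g(f(-3)) = -7
Sum = -16

-16


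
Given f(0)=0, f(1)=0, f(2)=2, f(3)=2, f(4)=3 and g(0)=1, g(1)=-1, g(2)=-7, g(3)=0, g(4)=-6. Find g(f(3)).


f(3) = 2
g(2) = -7

-7


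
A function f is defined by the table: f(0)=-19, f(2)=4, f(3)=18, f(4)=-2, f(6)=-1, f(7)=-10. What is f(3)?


18


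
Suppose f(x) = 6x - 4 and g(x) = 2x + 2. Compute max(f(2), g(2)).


f(2) = 8
g(2) = 6
max = 8

8


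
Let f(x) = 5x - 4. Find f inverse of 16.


4


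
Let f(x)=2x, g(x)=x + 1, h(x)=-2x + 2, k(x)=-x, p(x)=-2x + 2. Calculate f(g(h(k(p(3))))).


p(3) = -4
k(-4) = 4
h(4) = -6
g(-6) = -5
f(-5) = -10

-10


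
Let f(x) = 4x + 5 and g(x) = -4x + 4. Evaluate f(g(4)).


g(4) = -12
f(-12) = -43

-43


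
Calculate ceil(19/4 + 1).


19/4 = 4.75
4.75 + 1 = 5.75
ceil(5.75) = 6

6


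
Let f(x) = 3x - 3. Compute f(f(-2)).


f(-2) = -9
f(-9) = -30

-30


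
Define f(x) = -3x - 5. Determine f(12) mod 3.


f(12) = -41
-41 mod 3 = 1

1


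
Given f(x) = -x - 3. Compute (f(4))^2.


49


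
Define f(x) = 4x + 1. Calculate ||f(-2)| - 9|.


f(-2) = -7
|-7| = 7
|7 - 9| = 2

2


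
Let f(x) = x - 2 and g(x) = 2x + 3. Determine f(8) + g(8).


f(8) = 6
g(8) = 19
Sum = 25

25


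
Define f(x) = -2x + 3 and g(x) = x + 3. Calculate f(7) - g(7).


f(7) = -11
g(7) = 10
Difference = -21

-21


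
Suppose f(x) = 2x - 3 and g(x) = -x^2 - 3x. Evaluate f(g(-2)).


1


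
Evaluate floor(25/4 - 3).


3


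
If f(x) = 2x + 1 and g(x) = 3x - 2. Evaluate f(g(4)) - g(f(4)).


f(g(4)) = 21
g(f(4)) = 25
Difference = -4

-4


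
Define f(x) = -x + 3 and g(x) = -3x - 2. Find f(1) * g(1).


-10


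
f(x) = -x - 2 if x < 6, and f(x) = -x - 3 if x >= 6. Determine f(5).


5 satisfies x < 6
f(5) = -7

-7


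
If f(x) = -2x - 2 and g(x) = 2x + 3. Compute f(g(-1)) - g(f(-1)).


f(g(-1)) = -4
g(f(-1)) = 3
Difference = -7

-7


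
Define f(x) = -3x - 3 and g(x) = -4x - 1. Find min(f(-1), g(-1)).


0


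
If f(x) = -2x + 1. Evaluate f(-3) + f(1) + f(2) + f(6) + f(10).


f(-3) = 7
f(1) = -1
f(2) = -3
f(6) = -11
f(10) = -19
Sum = -27

-27


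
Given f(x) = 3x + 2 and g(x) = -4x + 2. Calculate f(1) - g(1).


7


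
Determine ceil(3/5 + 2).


3/5 = 0.6
0.6 + 2 = 2.6
ceil(2.6) = 3

3


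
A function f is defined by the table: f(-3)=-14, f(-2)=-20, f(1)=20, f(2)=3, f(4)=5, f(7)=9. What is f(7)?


Reading from the table at x = 7

9


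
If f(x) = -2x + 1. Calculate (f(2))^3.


f(2) = -3
(-3)^3 = -27

-27


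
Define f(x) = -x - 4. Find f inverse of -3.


Solve -x - 4 = -3
x = (-3 + 4) / (-1) = -1

-1


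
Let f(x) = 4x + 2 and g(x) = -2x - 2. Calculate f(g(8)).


g(8) = -18
f(-18) = -70

-70


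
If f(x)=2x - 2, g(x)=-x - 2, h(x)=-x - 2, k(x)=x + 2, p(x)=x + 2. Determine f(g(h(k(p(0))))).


6


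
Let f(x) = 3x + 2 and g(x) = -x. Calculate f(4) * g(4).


f(4) = 14
g(4) = -4
Product = -56

-56


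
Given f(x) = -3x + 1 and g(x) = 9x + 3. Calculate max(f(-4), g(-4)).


f(-4) = 13
g(-4) = -33
max = 13

13


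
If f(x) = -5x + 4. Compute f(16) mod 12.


f(16) = -76
-76 mod 12 = 8

8


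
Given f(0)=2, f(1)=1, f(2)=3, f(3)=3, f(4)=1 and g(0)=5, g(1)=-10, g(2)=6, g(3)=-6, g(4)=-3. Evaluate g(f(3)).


-6


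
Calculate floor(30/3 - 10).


30/3 = 10
10 - 10 = 0
floor(0) = 0

0


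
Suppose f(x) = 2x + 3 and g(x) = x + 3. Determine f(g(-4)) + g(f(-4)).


f(g(-4)) = 1
g(f(-4)) = -2
Sum = -1

-1


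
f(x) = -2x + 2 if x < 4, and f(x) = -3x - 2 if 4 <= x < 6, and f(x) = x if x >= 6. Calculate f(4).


4 satisfies 4 <= x < 6
f(4) = -14

-14


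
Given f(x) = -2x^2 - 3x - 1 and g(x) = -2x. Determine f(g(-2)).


-45


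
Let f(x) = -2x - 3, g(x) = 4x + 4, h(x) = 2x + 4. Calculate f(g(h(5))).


h(5) = 14
g(14) = 60
f(60) = -123

-123


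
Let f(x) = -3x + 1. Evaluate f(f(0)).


f(0) = 1
f(1) = -2

-2


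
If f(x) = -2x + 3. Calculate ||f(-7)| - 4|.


13


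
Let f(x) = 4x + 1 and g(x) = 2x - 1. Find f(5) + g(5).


30


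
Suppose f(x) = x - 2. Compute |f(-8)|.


f(-8) = -10
|-10| = 10

10


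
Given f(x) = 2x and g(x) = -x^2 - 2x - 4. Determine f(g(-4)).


g(-4) = -12
f(-12) = -24

-24


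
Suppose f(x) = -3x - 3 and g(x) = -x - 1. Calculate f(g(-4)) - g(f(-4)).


-2


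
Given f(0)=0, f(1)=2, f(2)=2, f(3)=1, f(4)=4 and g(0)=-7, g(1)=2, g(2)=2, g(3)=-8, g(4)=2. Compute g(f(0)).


f(0) = 0
g(0) = -7

-7


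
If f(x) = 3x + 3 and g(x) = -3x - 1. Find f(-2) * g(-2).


f(-2) = -3
g(-2) = 5
Product = -15

-15


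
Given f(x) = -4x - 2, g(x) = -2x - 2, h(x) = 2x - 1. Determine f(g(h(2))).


h(2) = 3
g(3) = -8
f(-8) = 30

30


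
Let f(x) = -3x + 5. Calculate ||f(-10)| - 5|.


f(-10) = 35
|35| = 35
|35 - 5| = 30

30


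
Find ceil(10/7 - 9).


10/7 = 1.4286
1.4286 - 9 = -7.5714
ceil(-7.5714) = -7

-7


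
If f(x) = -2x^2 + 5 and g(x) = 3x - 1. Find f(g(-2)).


g(-2) = -7
f(-7) = (-2)*(-7)^2 + 5 = -93

-93


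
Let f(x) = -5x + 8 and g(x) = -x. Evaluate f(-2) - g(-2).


16


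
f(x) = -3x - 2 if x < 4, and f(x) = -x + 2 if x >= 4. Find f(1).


1 satisfies x < 4
f(1) = -5

-5


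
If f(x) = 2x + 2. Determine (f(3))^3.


f(3) = 8
(8)^3 = 512

512


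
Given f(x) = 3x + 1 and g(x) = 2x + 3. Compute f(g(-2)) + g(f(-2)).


f(g(-2)) = -2
g(f(-2)) = -7
Sum = -9

-9


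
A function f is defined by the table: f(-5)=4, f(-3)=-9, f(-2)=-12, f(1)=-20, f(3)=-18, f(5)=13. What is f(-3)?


Reading from the table at x = -3

-9


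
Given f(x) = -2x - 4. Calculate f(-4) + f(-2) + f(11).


f(-4) = 4
f(-2) = 0
f(11) = -26
Sum = -22

-22


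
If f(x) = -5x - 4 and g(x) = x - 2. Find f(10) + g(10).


-46


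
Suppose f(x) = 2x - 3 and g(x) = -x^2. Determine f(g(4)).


g(4) = -16
f(-16) = -35

-35


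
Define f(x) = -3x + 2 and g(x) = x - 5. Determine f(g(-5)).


g(-5) = -10
f(-10) = 32

32


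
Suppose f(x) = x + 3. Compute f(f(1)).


f(1) = 4
f(4) = 7

7


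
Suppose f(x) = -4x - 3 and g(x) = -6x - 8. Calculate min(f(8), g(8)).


f(8) = -35
g(8) = -56
min = -56

-56


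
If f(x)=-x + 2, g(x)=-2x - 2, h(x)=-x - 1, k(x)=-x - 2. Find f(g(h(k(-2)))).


k(-2) = 0
h(0) = -1
g(-1) = 0
f(0) = 2

2


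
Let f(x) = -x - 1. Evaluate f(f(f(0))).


f(0) = -1
f(-1) = 0
f(0) = -1

-1


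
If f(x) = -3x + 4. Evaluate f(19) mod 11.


f(19) = -53
-53 mod 11 = 2

2


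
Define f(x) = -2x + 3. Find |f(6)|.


f(6) = -9
|-9| = 9

9


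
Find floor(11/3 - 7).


11/3 = 3.6667
3.6667 - 7 = -3.3333
floor(-3.3333) = -4

-4


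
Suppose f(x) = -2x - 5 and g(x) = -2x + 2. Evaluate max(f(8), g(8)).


f(8) = -21
g(8) = -14
max = -14

-14


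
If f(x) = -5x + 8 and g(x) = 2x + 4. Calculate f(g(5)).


g(5) = 14
f(14) = -62

-62


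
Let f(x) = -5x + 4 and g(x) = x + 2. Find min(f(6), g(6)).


-26


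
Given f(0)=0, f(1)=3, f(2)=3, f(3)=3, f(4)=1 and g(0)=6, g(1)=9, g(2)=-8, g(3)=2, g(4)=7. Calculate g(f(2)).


f(2) = 3
g(3) = 2

2


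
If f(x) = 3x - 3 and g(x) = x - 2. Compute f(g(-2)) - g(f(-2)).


-4


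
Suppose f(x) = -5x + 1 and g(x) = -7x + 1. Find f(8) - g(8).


f(8) = -39
g(8) = -55
Difference = 16

16


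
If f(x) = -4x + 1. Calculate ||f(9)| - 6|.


29


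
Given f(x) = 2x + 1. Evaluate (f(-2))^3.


f(-2) = -3
(-3)^3 = -27

-27


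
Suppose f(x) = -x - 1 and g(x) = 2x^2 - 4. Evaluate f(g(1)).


g(1) = -2
f(-2) = 1

1


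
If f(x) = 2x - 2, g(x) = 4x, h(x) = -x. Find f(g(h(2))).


h(2) = -2
g(-2) = -8
f(-8) = -18

-18


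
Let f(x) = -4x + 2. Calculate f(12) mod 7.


f(12) = -46
-46 mod 7 = 3

3


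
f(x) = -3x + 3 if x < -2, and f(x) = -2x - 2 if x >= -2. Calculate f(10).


-22


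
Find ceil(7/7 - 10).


7/7 = 1
1 - 10 = -9
ceil(-9) = -9

-9


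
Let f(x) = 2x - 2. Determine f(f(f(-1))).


f(-1) = -4
f(-4) = -10
f(-10) = -22

-22


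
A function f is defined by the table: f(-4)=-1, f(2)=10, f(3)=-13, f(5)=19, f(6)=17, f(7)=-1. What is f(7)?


Reading from the table at x = 7

-1


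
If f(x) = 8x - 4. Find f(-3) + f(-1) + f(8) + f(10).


f(-3) = -28
f(-1) = -12
f(8) = 60
f(10) = 76
Sum = 96

96


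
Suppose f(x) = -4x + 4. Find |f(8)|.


f(8) = -28
|-28| = 28

28


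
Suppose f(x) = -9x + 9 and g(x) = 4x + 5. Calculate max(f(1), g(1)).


f(1) = 0
g(1) = 9
max = 9

9


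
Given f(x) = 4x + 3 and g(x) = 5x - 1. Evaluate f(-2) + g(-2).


f(-2) = -5
g(-2) = -11
Sum = -16

-16


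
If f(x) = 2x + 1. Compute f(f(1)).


f(1) = 3
f(3) = 7

7


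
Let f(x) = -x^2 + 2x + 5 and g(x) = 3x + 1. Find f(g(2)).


-30


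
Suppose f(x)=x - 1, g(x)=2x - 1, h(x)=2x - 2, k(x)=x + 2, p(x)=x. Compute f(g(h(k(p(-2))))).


p(-2) = -2
k(-2) = 0
h(0) = -2
g(-2) = -5
f(-5) = -6

-6


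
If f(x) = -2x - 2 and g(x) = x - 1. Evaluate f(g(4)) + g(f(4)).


f(g(4)) = -8
g(f(4)) = -11
Sum = -19

-19


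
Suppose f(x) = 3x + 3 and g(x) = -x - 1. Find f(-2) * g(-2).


f(-2) = -3
g(-2) = 1
Product = -3

-3


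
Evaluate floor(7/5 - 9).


7/5 = 1.4
1.4 - 9 = -7.6
floor(-7.6) = -8

-8


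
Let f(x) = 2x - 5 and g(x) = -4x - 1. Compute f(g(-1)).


g(-1) = 3
f(3) = 1

1


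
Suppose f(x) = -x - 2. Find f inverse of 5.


Solve -x - 2 = 5
x = (5 + 2) / (-1) = -7

-7


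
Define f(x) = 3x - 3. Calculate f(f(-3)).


f(-3) = -12
f(-12) = -39

-39


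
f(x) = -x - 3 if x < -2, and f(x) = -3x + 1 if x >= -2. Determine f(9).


9 satisfies x >= -2
f(9) = -26

-26


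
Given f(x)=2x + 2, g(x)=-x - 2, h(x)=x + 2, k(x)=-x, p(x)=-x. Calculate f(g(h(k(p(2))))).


p(2) = -2
k(-2) = 2
h(2) = 4
g(4) = -6
f(-6) = -10

-10


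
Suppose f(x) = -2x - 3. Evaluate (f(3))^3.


f(3) = -9
(-9)^3 = -729

-729


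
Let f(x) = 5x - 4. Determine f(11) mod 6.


f(11) = 51
51 mod 6 = 3

3


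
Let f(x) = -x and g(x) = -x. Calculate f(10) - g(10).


0


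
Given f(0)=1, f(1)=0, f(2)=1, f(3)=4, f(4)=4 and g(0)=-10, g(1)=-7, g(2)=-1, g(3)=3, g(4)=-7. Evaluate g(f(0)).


f(0) = 1
g(1) = -7

-7


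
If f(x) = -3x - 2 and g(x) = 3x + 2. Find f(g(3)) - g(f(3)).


f(g(3)) = -35
g(f(3)) = -31
Difference = -4

-4


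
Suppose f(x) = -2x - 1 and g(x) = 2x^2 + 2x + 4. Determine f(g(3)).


g(3) = 28
f(28) = -57

-57


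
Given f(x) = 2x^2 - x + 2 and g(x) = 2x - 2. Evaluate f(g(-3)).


g(-3) = -8
f(-8) = 2*(-8)^2 - 1*(-8) + 2 = 138

138


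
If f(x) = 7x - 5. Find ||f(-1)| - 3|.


9


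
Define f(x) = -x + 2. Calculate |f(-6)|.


f(-6) = 8
|8| = 8

8


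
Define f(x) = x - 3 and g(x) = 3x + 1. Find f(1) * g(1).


f(1) = -2
g(1) = 4
Product = -8

-8


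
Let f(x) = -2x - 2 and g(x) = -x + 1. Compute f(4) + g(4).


f(4) = -10
g(4) = -3
Sum = -13

-13


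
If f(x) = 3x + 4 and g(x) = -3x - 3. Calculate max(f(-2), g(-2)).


f(-2) = -2
g(-2) = 3
max = 3

3


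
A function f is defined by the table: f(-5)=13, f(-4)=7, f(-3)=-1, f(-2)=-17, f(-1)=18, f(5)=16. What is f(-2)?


-17


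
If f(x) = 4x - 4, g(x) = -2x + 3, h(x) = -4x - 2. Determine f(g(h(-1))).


h(-1) = 2
g(2) = -1
f(-1) = -8

-8


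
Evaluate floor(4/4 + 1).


4/4 = 1
1 + 1 = 2
floor(2) = 2

2


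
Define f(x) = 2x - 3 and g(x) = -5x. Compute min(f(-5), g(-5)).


f(-5) = -13
g(-5) = 25
min = -13

-13


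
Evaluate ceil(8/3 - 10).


8/3 = 2.6667
2.6667 - 10 = -7.3333
ceil(-7.3333) = -7

-7


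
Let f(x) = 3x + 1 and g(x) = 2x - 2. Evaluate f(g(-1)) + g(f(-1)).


-17


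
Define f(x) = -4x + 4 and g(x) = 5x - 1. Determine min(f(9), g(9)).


f(9) = -32
g(9) = 44
min = -32

-32


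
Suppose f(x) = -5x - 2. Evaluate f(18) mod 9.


f(18) = -92
-92 mod 9 = 7

7


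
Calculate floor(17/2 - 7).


17/2 = 8.5
8.5 - 7 = 1.5
floor(1.5) = 1

1


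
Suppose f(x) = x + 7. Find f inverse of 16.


9


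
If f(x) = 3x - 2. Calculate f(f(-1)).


f(-1) = -5
f(-5) = -17

-17


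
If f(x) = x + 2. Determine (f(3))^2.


f(3) = 5
(5)^2 = 25

25


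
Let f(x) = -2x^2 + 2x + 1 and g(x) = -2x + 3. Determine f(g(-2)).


-83


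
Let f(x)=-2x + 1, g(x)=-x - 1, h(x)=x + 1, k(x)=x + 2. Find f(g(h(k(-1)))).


k(-1) = 1
h(1) = 2
g(2) = -3
f(-3) = 7

7


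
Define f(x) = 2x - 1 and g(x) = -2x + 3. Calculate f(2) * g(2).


-3


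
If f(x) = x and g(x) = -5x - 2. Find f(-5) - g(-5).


f(-5) = -5
g(-5) = 23
Difference = -28

-28


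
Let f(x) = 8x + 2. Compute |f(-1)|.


f(-1) = -6
|-6| = 6

6


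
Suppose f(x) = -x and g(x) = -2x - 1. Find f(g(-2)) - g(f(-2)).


2


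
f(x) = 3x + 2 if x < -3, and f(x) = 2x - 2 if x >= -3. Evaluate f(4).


4 satisfies x >= -3
f(4) = 6

6


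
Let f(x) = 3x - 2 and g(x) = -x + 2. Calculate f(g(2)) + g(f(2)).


-4


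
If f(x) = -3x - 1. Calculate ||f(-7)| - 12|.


f(-7) = 20
|20| = 20
|20 - 12| = 8

8


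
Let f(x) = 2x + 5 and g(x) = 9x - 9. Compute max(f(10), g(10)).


f(10) = 25
g(10) = 81
max = 81

81


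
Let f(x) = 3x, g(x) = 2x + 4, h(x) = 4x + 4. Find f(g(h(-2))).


h(-2) = -4
g(-4) = -4
f(-4) = -12

-12


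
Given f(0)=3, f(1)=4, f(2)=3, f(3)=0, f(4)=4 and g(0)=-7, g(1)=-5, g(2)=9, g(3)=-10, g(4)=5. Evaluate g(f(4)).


5


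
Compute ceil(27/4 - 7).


0


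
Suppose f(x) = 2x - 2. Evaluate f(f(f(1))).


-6


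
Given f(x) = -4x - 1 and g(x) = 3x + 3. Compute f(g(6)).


g(6) = 21
f(21) = -85

-85


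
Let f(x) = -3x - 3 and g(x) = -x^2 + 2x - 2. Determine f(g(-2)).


g(-2) = -10
f(-10) = 27

27


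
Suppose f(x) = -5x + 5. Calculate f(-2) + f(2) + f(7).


f(-2) = 15
f(2) = -5
f(7) = -30
Sum = -20

-20


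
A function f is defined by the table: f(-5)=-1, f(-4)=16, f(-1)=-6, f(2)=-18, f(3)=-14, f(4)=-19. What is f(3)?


-14


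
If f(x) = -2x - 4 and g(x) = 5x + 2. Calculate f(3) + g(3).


f(3) = -10
g(3) = 17
Sum = 7

7


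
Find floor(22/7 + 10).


22/7 = 3.1429
3.1429 + 10 = 13.1429
floor(13.1429) = 13

13


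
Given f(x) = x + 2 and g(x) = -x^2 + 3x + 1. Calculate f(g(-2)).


g(-2) = -9
f(-9) = -7

-7


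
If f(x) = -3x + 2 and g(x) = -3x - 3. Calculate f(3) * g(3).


f(3) = -7
g(3) = -12
Product = 84

84


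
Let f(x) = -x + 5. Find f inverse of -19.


Solve -x + 5 = -19
x = (-19 - 5) / (-1) = 24

24


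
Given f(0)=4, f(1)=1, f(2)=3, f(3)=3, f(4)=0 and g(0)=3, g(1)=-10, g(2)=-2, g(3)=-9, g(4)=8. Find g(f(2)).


f(2) = 3
g(3) = -9

-9


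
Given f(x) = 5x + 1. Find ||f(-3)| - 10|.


f(-3) = -14
|-14| = 14
|14 - 10| = 4

4


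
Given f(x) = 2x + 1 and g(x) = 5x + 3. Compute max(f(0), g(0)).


f(0) = 1
g(0) = 3
max = 3

3


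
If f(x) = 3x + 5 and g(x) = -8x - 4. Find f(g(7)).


g(7) = -60
f(-60) = -175

-175


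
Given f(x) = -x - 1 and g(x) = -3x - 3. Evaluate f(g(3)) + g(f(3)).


f(g(3)) = 11
g(f(3)) = 9
Sum = 20

20


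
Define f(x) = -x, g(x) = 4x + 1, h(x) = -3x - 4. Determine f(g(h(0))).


h(0) = -4
g(-4) = -15
f(-15) = 15

15


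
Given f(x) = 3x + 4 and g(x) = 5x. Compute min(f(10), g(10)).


f(10) = 34
g(10) = 50
min = 34

34


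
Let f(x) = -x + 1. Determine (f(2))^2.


f(2) = -1
(-1)^2 = 1

1


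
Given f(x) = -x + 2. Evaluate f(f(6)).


f(6) = -4
f(-4) = 6

6


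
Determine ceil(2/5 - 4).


2/5 = 0.4
0.4 - 4 = -3.6
ceil(-3.6) = -3

-3


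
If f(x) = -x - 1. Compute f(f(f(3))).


-4


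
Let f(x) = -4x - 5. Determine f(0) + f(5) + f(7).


f(0) = -5
f(5) = -25
f(7) = -33
Sum = -63

-63


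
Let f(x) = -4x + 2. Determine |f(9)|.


34


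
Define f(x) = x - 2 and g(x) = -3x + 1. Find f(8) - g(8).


f(8) = 6
g(8) = -23
Difference = 29

29


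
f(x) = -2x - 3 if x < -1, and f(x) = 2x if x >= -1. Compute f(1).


1 satisfies x >= -1
f(1) = 2

2


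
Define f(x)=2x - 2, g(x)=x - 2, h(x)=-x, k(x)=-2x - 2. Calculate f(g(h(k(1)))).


k(1) = -4
h(-4) = 4
g(4) = 2
f(2) = 2

2


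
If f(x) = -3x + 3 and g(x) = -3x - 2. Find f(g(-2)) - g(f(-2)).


f(g(-2)) = -9
g(f(-2)) = -29
Difference = 20

20


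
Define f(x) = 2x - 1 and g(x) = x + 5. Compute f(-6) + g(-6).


-14


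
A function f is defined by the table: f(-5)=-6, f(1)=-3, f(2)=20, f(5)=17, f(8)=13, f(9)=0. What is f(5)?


Reading from the table at x = 5

17


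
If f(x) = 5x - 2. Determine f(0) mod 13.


11


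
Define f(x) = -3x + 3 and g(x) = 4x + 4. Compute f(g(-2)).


g(-2) = -4
f(-4) = 15

15


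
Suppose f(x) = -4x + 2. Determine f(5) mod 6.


f(5) = -18
-18 mod 6 = 0

0


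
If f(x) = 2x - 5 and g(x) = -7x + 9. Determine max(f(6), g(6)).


f(6) = 7
g(6) = -33
max = 7

7


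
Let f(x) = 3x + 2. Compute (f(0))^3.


f(0) = 2
(2)^3 = 8

8


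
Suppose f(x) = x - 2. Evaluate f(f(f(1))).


f(1) = -1
f(-1) = -3
f(-3) = -5

-5


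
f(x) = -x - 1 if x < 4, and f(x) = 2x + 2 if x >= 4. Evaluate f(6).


6 satisfies x >= 4
f(6) = 14

14


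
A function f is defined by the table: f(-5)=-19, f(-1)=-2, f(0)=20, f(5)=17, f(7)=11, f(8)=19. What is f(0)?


Reading from the table at x = 0

20


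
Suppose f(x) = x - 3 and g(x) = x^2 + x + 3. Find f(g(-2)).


g(-2) = 5
f(5) = 2

2


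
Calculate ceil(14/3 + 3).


14/3 = 4.6667
4.6667 + 3 = 7.6667
ceil(7.6667) = 8

8


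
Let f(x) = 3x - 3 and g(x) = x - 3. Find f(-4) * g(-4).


f(-4) = -15
g(-4) = -7
Product = 105

105


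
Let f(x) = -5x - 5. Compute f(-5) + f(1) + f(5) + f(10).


f(-5) = 20
f(1) = -10
f(5) = -30
f(10) = -55
Sum = -75

-75


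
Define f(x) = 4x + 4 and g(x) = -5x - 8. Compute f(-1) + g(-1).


f(-1) = 0
g(-1) = -3
Sum = -3

-3


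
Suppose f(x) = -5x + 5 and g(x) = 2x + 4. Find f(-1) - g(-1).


8


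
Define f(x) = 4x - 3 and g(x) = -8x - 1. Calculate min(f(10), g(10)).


-81


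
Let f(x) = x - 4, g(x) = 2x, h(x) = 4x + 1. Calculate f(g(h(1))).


h(1) = 5
g(5) = 10
f(10) = 6

6


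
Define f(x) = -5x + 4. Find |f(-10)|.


f(-10) = 54
|54| = 54

54


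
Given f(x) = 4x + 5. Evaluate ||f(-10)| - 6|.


f(-10) = -35
|-35| = 35
|35 - 6| = 29

29


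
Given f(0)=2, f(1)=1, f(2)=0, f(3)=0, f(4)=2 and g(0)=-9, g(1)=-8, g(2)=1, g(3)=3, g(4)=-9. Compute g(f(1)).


f(1) = 1
g(1) = -8

-8


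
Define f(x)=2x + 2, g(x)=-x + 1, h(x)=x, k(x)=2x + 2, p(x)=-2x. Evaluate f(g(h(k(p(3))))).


p(3) = -6
k(-6) = -10
h(-10) = -10
g(-10) = 11
f(11) = 24

24


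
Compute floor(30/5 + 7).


30/5 = 6
6 + 7 = 13
floor(13) = 13

13


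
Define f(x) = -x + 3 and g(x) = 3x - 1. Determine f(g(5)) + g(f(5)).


f(g(5)) = -11
g(f(5)) = -7
Sum = -18

-18


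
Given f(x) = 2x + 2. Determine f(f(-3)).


f(-3) = -4
f(-4) = -6

-6


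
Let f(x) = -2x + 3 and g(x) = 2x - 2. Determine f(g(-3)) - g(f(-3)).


f(g(-3)) = 19
g(f(-3)) = 16
Difference = 3

3


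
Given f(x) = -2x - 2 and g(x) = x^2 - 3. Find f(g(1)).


2


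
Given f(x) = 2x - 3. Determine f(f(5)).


f(5) = 7
f(7) = 11

11


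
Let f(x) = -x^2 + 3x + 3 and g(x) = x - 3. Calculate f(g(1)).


-7


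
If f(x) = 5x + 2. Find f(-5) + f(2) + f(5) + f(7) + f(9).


100


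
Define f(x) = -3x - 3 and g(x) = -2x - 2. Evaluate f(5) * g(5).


f(5) = -18
g(5) = -12
Product = 216

216


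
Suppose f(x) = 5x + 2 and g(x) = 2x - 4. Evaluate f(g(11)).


g(11) = 18
f(18) = 92

92


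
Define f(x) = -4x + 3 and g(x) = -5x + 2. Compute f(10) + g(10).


-85


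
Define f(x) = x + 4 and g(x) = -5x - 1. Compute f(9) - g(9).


f(9) = 13
g(9) = -46
Difference = 59

59


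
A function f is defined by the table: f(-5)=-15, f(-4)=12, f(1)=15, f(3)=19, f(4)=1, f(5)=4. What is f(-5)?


Reading from the table at x = -5

-15


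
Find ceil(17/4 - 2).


17/4 = 4.25
4.25 - 2 = 2.25
ceil(2.25) = 3

3


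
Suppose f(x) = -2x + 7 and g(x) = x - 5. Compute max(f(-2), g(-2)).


f(-2) = 11
g(-2) = -7
max = 11

11


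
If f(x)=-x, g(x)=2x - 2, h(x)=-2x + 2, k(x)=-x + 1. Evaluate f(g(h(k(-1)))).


k(-1) = 2
h(2) = -2
g(-2) = -6
f(-6) = 6

6


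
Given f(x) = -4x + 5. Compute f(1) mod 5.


f(1) = 1
1 mod 5 = 1

1


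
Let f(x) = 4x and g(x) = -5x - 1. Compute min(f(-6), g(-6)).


f(-6) = -24
g(-6) = 29
min = -24

-24


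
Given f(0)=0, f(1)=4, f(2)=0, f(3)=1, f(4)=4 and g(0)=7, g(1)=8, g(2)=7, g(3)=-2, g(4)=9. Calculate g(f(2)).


f(2) = 0
g(0) = 7

7


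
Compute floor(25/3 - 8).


25/3 = 8.3333
8.3333 - 8 = 0.3333
floor(0.3333) = 0

0
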